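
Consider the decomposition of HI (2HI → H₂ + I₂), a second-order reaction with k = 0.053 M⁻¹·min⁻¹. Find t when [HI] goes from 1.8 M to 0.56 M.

23.21 min

Step 1: For second-order: t = (1/[HI] - 1/[HI]₀)/k
Step 2: t = (1/0.56 - 1/1.8)/0.053
Step 3: t = (1.786 - 0.5556)/0.053
Step 4: t = 1.23/0.053 = 23.21 min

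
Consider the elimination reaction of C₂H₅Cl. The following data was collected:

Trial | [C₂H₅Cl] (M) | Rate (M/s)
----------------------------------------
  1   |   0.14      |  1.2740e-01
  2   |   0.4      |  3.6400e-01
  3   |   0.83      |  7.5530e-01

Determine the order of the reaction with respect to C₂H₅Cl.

first order (1)

Step 1: Compare trials to find order n where rate₂/rate₁ = ([C₂H₅Cl]₂/[C₂H₅Cl]₁)^n
Step 2: rate₂/rate₁ = 3.6400e-01/1.2740e-01 = 2.857
Step 3: [C₂H₅Cl]₂/[C₂H₅Cl]₁ = 0.4/0.14 = 2.857
Step 4: n = ln(2.857)/ln(2.857) = 1.00 ≈ 1
Step 5: The reaction is first order in C₂H₅Cl.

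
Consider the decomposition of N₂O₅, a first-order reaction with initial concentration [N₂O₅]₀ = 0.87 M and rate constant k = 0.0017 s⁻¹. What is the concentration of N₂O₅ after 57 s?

0.7897 M

Step 1: For a first-order reaction: [N₂O₅] = [N₂O₅]₀ × e^(-kt)
Step 2: [N₂O₅] = 0.87 × e^(-0.0017 × 57)
Step 3: [N₂O₅] = 0.87 × e^(-0.0969)
Step 4: [N₂O₅] = 0.87 × 0.907647 = 0.7897 M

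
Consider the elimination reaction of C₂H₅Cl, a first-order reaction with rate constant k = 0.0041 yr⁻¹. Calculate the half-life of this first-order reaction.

169.1 yr

Step 1: For a first-order reaction, t₁/₂ = ln(2)/k
Step 2: t₁/₂ = ln(2)/0.0041
Step 3: t₁/₂ = 0.6931/0.0041 = 169.1 yr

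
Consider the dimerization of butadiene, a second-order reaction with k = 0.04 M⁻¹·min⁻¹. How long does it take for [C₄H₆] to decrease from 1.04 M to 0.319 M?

54.33 min

Step 1: For second-order: t = (1/[C₄H₆] - 1/[C₄H₆]₀)/k
Step 2: t = (1/0.319 - 1/1.04)/0.04
Step 3: t = (3.135 - 0.9615)/0.04
Step 4: t = 2.173/0.04 = 54.33 min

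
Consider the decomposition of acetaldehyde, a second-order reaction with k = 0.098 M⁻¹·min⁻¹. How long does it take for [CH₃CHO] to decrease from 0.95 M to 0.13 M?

67.75 min

Step 1: For second-order: t = (1/[CH₃CHO] - 1/[CH₃CHO]₀)/k
Step 2: t = (1/0.13 - 1/0.95)/0.098
Step 3: t = (7.692 - 1.053)/0.098
Step 4: t = 6.64/0.098 = 67.75 min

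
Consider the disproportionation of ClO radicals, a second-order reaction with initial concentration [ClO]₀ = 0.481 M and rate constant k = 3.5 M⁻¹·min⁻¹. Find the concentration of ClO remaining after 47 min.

0.006003 M

Step 1: For a second-order reaction: 1/[ClO] = 1/[ClO]₀ + kt
Step 2: 1/[ClO] = 1/0.481 + 3.5 × 47
Step 3: 1/[ClO] = 2.079 + 164.5 = 166.6
Step 4: [ClO] = 1/166.6 = 0.006003 M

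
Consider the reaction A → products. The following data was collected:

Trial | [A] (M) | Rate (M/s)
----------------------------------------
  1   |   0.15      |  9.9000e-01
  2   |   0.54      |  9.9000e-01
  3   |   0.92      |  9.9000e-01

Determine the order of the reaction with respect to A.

zeroth order (0)

Step 1: Compare trials - when concentration changes, rate stays constant.
Step 2: rate₂/rate₁ = 9.9000e-01/9.9000e-01 = 1
Step 3: [A]₂/[A]₁ = 0.54/0.15 = 3.6
Step 4: Since rate ratio ≈ (conc ratio)^0, the reaction is zeroth order.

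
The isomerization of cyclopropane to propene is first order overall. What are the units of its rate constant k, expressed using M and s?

s⁻¹

Step 1: For overall order n, rate = k × (concentration)^n.
Step 2: Rate has units M·s⁻¹; concentration term has units M^1.
Step 3: k = rate / (concentration)^n, so units of k = M^(1-1)·s⁻¹ = s⁻¹.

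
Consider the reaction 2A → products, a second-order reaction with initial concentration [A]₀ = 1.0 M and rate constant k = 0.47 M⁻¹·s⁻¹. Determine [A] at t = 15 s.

0.1242 M

Step 1: For a second-order reaction: 1/[A] = 1/[A]₀ + kt
Step 2: 1/[A] = 1/1.0 + 0.47 × 15
Step 3: 1/[A] = 1 + 7.05 = 8.05
Step 4: [A] = 1/8.05 = 0.1242 M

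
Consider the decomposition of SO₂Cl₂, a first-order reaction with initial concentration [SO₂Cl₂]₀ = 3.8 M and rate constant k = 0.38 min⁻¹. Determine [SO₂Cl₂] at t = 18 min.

0.004066 M

Step 1: For a first-order reaction: [SO₂Cl₂] = [SO₂Cl₂]₀ × e^(-kt)
Step 2: [SO₂Cl₂] = 3.8 × e^(-0.38 × 18)
Step 3: [SO₂Cl₂] = 3.8 × e^(-6.84)
Step 4: [SO₂Cl₂] = 3.8 × 0.0010701 = 0.004066 M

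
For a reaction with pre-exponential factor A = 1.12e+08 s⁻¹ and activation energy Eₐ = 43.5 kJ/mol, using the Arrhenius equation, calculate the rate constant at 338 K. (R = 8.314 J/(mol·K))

2.12e+01 s⁻¹

Step 1: Use the Arrhenius equation: k = A × exp(-Eₐ/RT)
Step 2: Convert Eₐ to J/mol: 43.5 kJ/mol = 43500 J/mol
Step 3: Calculate the exponent: -Eₐ/(RT) = -43500/(8.314 × 338) = -15.47970
Step 4: k = 1.12e+08 × exp(-15.47970)
Step 5: k = 1.12e+08 × 1.89344e-07 = 2.1207e+01 s⁻¹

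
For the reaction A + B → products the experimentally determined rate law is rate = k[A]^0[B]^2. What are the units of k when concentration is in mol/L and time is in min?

(mol/L)⁻¹·min⁻¹

Step 1: Overall order = 0 + 2 = 2.
Step 2: rate has units mol/L·min⁻¹; [A]^0[B]^2 has units (mol/L)^2.
Step 3: k = rate/([A]^0[B]^2), so units of k = (mol/L)^(1-2)·min⁻¹ = (mol/L)⁻¹·min⁻¹.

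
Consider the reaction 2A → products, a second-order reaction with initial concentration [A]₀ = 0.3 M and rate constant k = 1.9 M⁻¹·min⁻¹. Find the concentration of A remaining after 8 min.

0.05396 M

Step 1: For a second-order reaction: 1/[A] = 1/[A]₀ + kt
Step 2: 1/[A] = 1/0.3 + 1.9 × 8
Step 3: 1/[A] = 3.333 + 15.2 = 18.53
Step 4: [A] = 1/18.53 = 0.05396 M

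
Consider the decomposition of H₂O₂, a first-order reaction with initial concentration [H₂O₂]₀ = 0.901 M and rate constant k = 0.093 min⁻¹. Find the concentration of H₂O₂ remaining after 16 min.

0.2035 M

Step 1: For a first-order reaction: [H₂O₂] = [H₂O₂]₀ × e^(-kt)
Step 2: [H₂O₂] = 0.901 × e^(-0.093 × 16)
Step 3: [H₂O₂] = 0.901 × e^(-1.488)
Step 4: [H₂O₂] = 0.901 × 0.225824 = 0.2035 M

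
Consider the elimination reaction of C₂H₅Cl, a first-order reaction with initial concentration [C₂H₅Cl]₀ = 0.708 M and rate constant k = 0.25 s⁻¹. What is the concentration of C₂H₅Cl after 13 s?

0.02745 M

Step 1: For a first-order reaction: [C₂H₅Cl] = [C₂H₅Cl]₀ × e^(-kt)
Step 2: [C₂H₅Cl] = 0.708 × e^(-0.25 × 13)
Step 3: [C₂H₅Cl] = 0.708 × e^(-3.25)
Step 4: [C₂H₅Cl] = 0.708 × 0.0387742 = 0.02745 M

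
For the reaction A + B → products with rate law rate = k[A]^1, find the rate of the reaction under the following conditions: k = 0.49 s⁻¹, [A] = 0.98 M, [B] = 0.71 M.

0.4802 M/s

Step 1: The rate law is rate = k[A]^1
Step 2: Note that the rate does not depend on [B] (zero order in B).
Step 3: rate = 0.49 × (0.98)^1 = 0.4802 M/s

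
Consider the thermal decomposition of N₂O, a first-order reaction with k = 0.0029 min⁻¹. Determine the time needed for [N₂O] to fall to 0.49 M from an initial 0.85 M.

189.9 min

Step 1: For first-order: t = ln([N₂O]₀/[N₂O])/k
Step 2: t = ln(0.85/0.49)/0.0029
Step 3: t = ln(1.735)/0.0029
Step 4: t = 0.5508/0.0029 = 189.9 min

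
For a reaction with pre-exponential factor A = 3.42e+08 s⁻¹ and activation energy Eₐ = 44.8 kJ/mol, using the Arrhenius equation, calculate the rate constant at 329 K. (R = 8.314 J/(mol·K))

2.64e+01 s⁻¹

Step 1: Use the Arrhenius equation: k = A × exp(-Eₐ/RT)
Step 2: Convert Eₐ to J/mol: 44.8 kJ/mol = 44800 J/mol
Step 3: Calculate the exponent: -Eₐ/(RT) = -44800/(8.314 × 329) = -16.37842
Step 4: k = 3.42e+08 × exp(-16.37842)
Step 5: k = 3.42e+08 × 7.70802e-08 = 2.6361e+01 s⁻¹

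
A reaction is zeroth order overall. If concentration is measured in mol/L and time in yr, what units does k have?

mol/L·yr⁻¹

Step 1: For overall order n, rate = k × (concentration)^n.
Step 2: Rate has units mol/L·yr⁻¹; concentration term has units (mol/L)^0.
Step 3: k = rate / (concentration)^n, so units of k = (mol/L)^(1-0)·yr⁻¹ = mol/L·yr⁻¹.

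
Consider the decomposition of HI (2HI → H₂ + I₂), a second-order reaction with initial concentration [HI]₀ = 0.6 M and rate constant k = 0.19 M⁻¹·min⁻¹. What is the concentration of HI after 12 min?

0.2534 M

Step 1: For a second-order reaction: 1/[HI] = 1/[HI]₀ + kt
Step 2: 1/[HI] = 1/0.6 + 0.19 × 12
Step 3: 1/[HI] = 1.667 + 2.28 = 3.947
Step 4: [HI] = 1/3.947 = 0.2534 M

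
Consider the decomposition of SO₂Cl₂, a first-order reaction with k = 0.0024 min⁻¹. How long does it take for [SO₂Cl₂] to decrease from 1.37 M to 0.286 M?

652.7 min

Step 1: For first-order: t = ln([SO₂Cl₂]₀/[SO₂Cl₂])/k
Step 2: t = ln(1.37/0.286)/0.0024
Step 3: t = ln(4.79)/0.0024
Step 4: t = 1.567/0.0024 = 652.7 min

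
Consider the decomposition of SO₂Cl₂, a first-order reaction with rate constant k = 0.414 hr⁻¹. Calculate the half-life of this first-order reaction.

1.674 hr

Step 1: For a first-order reaction, t₁/₂ = ln(2)/k
Step 2: t₁/₂ = ln(2)/0.414
Step 3: t₁/₂ = 0.6931/0.414 = 1.674 hr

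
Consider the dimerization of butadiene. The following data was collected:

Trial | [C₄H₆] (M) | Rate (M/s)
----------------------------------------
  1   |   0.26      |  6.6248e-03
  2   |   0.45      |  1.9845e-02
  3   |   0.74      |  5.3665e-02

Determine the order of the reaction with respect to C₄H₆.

second order (2)

Step 1: Compare trials to find order n where rate₂/rate₁ = ([C₄H₆]₂/[C₄H₆]₁)^n
Step 2: rate₂/rate₁ = 1.9845e-02/6.6248e-03 = 2.996
Step 3: [C₄H₆]₂/[C₄H₆]₁ = 0.45/0.26 = 1.731
Step 4: n = ln(2.996)/ln(1.731) = 2.00 ≈ 2
Step 5: The reaction is second order in C₄H₆.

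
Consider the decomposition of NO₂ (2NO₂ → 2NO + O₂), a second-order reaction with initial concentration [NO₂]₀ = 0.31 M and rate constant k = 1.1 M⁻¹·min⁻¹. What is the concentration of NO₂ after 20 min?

0.03964 M

Step 1: For a second-order reaction: 1/[NO₂] = 1/[NO₂]₀ + kt
Step 2: 1/[NO₂] = 1/0.31 + 1.1 × 20
Step 3: 1/[NO₂] = 3.226 + 22 = 25.23
Step 4: [NO₂] = 1/25.23 = 0.03964 M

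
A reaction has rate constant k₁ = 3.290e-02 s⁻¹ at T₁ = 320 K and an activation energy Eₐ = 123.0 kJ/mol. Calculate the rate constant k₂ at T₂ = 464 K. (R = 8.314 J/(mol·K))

5.603e+04 s⁻¹

Step 1: Use the two-temperature Arrhenius form: ln(k₂/k₁) = -Eₐ/R × (1/T₂ - 1/T₁)
Step 2: Convert Eₐ to J/mol: 123.0 kJ/mol = 123000 J/mol
Step 3: 1/T₂ - 1/T₁ = 1/464 - 1/320 = -9.698276e-04 K⁻¹
Step 4: ln(k₂/k₁) = -123000/8.314 × -9.698276e-04 = 14.34794
Step 5: k₂ = k₁ × exp(14.34794) = 3.290e-02 × 1.70306e+06 = 5.603e+04 s⁻¹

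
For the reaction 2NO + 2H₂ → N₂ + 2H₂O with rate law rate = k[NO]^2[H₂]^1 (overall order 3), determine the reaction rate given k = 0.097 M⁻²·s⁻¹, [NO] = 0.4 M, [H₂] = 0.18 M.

0.002794 M/s

Step 1: The rate law is rate = k[NO]^2[H₂]^1, overall order = 2+1 = 3
Step 2: Substitute values: rate = 0.097 × (0.4)^2 × (0.18)^1
Step 3: rate = 0.097 × 0.16 × 0.18 = 0.0027936 M/s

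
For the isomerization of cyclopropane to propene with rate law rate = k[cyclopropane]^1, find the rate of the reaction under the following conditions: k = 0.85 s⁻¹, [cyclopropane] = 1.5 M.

1.275 M/s

Step 1: Identify the rate law: rate = k[cyclopropane]^1
Step 2: Substitute values: rate = 0.85 × (1.5)^1
Step 3: Calculate: rate = 0.85 × 1.5 = 1.275 M/s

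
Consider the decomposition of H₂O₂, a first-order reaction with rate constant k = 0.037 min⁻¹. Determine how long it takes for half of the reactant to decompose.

18.73 min

Step 1: For a first-order reaction, t₁/₂ = ln(2)/k
Step 2: t₁/₂ = ln(2)/0.037
Step 3: t₁/₂ = 0.6931/0.037 = 18.73 min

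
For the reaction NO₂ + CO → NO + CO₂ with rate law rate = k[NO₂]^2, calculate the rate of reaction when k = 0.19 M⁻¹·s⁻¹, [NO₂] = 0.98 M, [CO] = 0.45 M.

0.1825 M/s

Step 1: The rate law is rate = k[NO₂]^2
Step 2: Note that the rate does not depend on [CO] (zero order in CO).
Step 3: rate = 0.19 × (0.98)^2 = 0.182476 M/s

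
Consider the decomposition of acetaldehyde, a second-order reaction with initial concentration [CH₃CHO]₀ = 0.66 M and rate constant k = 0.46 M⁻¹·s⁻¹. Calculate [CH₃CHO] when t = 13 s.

0.1334 M

Step 1: For a second-order reaction: 1/[CH₃CHO] = 1/[CH₃CHO]₀ + kt
Step 2: 1/[CH₃CHO] = 1/0.66 + 0.46 × 13
Step 3: 1/[CH₃CHO] = 1.515 + 5.98 = 7.495
Step 4: [CH₃CHO] = 1/7.495 = 0.1334 M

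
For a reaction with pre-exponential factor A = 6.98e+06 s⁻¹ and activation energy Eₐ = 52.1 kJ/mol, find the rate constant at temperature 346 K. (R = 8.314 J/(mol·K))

9.51e-02 s⁻¹

Step 1: Use the Arrhenius equation: k = A × exp(-Eₐ/RT)
Step 2: Convert Eₐ to J/mol: 52.1 kJ/mol = 52100 J/mol
Step 3: Calculate the exponent: -Eₐ/(RT) = -52100/(8.314 × 346) = -18.11138
Step 4: k = 6.98e+06 × exp(-18.11138)
Step 5: k = 6.98e+06 × 1.36247e-08 = 9.5100e-02 s⁻¹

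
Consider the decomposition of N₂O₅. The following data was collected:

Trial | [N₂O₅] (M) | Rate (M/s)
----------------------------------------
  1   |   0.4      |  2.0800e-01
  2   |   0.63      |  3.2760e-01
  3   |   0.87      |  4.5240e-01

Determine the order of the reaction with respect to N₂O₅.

first order (1)

Step 1: Compare trials to find order n where rate₂/rate₁ = ([N₂O₅]₂/[N₂O₅]₁)^n
Step 2: rate₂/rate₁ = 3.2760e-01/2.0800e-01 = 1.575
Step 3: [N₂O₅]₂/[N₂O₅]₁ = 0.63/0.4 = 1.575
Step 4: n = ln(1.575)/ln(1.575) = 1.00 ≈ 1
Step 5: The reaction is first order in N₂O₅.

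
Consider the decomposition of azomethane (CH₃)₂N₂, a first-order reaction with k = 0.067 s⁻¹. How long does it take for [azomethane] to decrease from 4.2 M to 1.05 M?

20.69 s

Step 1: For first-order: t = ln([azomethane]₀/[azomethane])/k
Step 2: t = ln(4.2/1.05)/0.067
Step 3: t = ln(4)/0.067
Step 4: t = 1.386/0.067 = 20.69 s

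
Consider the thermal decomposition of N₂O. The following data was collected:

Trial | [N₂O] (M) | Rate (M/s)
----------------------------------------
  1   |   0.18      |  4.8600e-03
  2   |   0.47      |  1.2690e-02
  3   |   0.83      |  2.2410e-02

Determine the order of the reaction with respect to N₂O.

first order (1)

Step 1: Compare trials to find order n where rate₂/rate₁ = ([N₂O]₂/[N₂O]₁)^n
Step 2: rate₂/rate₁ = 1.2690e-02/4.8600e-03 = 2.611
Step 3: [N₂O]₂/[N₂O]₁ = 0.47/0.18 = 2.611
Step 4: n = ln(2.611)/ln(2.611) = 1.00 ≈ 1
Step 5: The reaction is first order in N₂O.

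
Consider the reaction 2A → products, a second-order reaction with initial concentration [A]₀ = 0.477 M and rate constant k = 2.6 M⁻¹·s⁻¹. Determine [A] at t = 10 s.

0.03559 M

Step 1: For a second-order reaction: 1/[A] = 1/[A]₀ + kt
Step 2: 1/[A] = 1/0.477 + 2.6 × 10
Step 3: 1/[A] = 2.096 + 26 = 28.1
Step 4: [A] = 1/28.1 = 0.03559 M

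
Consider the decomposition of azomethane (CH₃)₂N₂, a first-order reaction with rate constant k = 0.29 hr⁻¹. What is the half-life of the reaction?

2.39 hr

Step 1: For a first-order reaction, t₁/₂ = ln(2)/k
Step 2: t₁/₂ = ln(2)/0.29
Step 3: t₁/₂ = 0.6931/0.29 = 2.39 hr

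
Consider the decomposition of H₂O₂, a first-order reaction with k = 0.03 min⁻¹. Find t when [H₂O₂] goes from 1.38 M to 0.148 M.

74.42 min

Step 1: For first-order: t = ln([H₂O₂]₀/[H₂O₂])/k
Step 2: t = ln(1.38/0.148)/0.03
Step 3: t = ln(9.324)/0.03
Step 4: t = 2.233/0.03 = 74.42 min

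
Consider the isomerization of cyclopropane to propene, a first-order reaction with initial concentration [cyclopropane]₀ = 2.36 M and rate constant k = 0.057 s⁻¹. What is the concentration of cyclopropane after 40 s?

0.2414 M

Step 1: For a first-order reaction: [cyclopropane] = [cyclopropane]₀ × e^(-kt)
Step 2: [cyclopropane] = 2.36 × e^(-0.057 × 40)
Step 3: [cyclopropane] = 2.36 × e^(-2.28)
Step 4: [cyclopropane] = 2.36 × 0.102284 = 0.2414 M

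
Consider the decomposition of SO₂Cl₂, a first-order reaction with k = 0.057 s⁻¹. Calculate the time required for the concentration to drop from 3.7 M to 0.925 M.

24.32 s

Step 1: For first-order: t = ln([SO₂Cl₂]₀/[SO₂Cl₂])/k
Step 2: t = ln(3.7/0.925)/0.057
Step 3: t = ln(4)/0.057
Step 4: t = 1.386/0.057 = 24.32 s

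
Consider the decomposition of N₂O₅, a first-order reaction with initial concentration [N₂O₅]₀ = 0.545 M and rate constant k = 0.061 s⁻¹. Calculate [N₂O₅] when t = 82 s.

0.003665 M

Step 1: For a first-order reaction: [N₂O₅] = [N₂O₅]₀ × e^(-kt)
Step 2: [N₂O₅] = 0.545 × e^(-0.061 × 82)
Step 3: [N₂O₅] = 0.545 × e^(-5.002)
Step 4: [N₂O₅] = 0.545 × 0.00672448 = 0.003665 M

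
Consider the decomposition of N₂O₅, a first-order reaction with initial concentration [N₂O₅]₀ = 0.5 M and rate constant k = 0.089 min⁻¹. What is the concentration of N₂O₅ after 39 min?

0.01554 M

Step 1: For a first-order reaction: [N₂O₅] = [N₂O₅]₀ × e^(-kt)
Step 2: [N₂O₅] = 0.5 × e^(-0.089 × 39)
Step 3: [N₂O₅] = 0.5 × e^(-3.471)
Step 4: [N₂O₅] = 0.5 × 0.0310859 = 0.01554 M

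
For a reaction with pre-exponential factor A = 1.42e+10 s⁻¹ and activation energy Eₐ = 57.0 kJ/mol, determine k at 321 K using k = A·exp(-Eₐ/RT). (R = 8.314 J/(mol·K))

7.53e+00 s⁻¹

Step 1: Use the Arrhenius equation: k = A × exp(-Eₐ/RT)
Step 2: Convert Eₐ to J/mol: 57.0 kJ/mol = 57000 J/mol
Step 3: Calculate the exponent: -Eₐ/(RT) = -57000/(8.314 × 321) = -21.35796
Step 4: k = 1.42e+10 × exp(-21.35796)
Step 5: k = 1.42e+10 × 5.30098e-10 = 7.5274e+00 s⁻¹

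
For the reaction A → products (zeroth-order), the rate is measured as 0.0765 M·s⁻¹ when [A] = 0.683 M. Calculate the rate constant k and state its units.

0.0765 M·s⁻¹

Step 1: For a zeroth-order reaction, rate = k (independent of concentration).
Step 2: k = rate = 0.0765 M·s⁻¹.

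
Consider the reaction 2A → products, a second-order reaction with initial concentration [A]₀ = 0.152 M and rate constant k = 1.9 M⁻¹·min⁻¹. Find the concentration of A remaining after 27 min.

0.01728 M

Step 1: For a second-order reaction: 1/[A] = 1/[A]₀ + kt
Step 2: 1/[A] = 1/0.152 + 1.9 × 27
Step 3: 1/[A] = 6.579 + 51.3 = 57.88
Step 4: [A] = 1/57.88 = 0.01728 M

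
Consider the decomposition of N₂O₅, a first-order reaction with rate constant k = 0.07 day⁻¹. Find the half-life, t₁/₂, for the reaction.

9.902 day

Step 1: For a first-order reaction, t₁/₂ = ln(2)/k
Step 2: t₁/₂ = ln(2)/0.07
Step 3: t₁/₂ = 0.6931/0.07 = 9.902 day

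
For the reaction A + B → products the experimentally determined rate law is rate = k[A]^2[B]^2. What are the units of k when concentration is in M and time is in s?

M⁻³·s⁻¹

Step 1: Overall order = 2 + 2 = 4.
Step 2: rate has units M·s⁻¹; [A]^2[B]^2 has units M^4.
Step 3: k = rate/([A]^2[B]^2), so units of k = M^(1-4)·s⁻¹ = M⁻³·s⁻¹.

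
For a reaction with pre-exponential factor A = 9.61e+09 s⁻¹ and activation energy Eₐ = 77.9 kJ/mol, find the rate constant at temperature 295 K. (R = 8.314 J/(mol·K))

1.54e-04 s⁻¹

Step 1: Use the Arrhenius equation: k = A × exp(-Eₐ/RT)
Step 2: Convert Eₐ to J/mol: 77.9 kJ/mol = 77900 J/mol
Step 3: Calculate the exponent: -Eₐ/(RT) = -77900/(8.314 × 295) = -31.76182
Step 4: k = 9.61e+09 × exp(-31.76182)
Step 5: k = 9.61e+09 × 1.60700e-14 = 1.5443e-04 s⁻¹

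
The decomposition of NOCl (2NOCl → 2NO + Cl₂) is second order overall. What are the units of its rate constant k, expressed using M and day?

M⁻¹·day⁻¹

Step 1: For overall order n, rate = k × (concentration)^n.
Step 2: Rate has units M·day⁻¹; concentration term has units M^2.
Step 3: k = rate / (concentration)^n, so units of k = M^(1-2)·day⁻¹ = M⁻¹·day⁻¹.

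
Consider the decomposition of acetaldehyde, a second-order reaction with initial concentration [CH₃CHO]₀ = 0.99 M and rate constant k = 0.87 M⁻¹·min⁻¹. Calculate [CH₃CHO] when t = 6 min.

0.1605 M

Step 1: For a second-order reaction: 1/[CH₃CHO] = 1/[CH₃CHO]₀ + kt
Step 2: 1/[CH₃CHO] = 1/0.99 + 0.87 × 6
Step 3: 1/[CH₃CHO] = 1.01 + 5.22 = 6.23
Step 4: [CH₃CHO] = 1/6.23 = 0.1605 M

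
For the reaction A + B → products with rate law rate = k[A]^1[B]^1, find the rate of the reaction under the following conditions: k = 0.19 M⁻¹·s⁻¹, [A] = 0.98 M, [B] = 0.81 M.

0.1508 M/s

Step 1: The rate law is rate = k[A]^1[B]^1
Step 2: Substitute: rate = 0.19 × (0.98)^1 × (0.81)^1
Step 3: rate = 0.19 × 0.98 × 0.81 = 0.150822 M/s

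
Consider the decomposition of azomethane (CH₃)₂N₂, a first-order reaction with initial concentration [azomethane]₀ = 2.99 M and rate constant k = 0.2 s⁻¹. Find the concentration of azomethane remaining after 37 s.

0.001828 M

Step 1: For a first-order reaction: [azomethane] = [azomethane]₀ × e^(-kt)
Step 2: [azomethane] = 2.99 × e^(-0.2 × 37)
Step 3: [azomethane] = 2.99 × e^(-7.4)
Step 4: [azomethane] = 2.99 × 0.000611253 = 0.001828 M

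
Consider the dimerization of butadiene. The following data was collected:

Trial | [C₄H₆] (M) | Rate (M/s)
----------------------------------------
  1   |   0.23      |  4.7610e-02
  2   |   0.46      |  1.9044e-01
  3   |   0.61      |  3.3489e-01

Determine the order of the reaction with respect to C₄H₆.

second order (2)

Step 1: Compare trials to find order n where rate₂/rate₁ = ([C₄H₆]₂/[C₄H₆]₁)^n
Step 2: rate₂/rate₁ = 1.9044e-01/4.7610e-02 = 4
Step 3: [C₄H₆]₂/[C₄H₆]₁ = 0.46/0.23 = 2
Step 4: n = ln(4)/ln(2) = 2.00 ≈ 2
Step 5: The reaction is second order in C₄H₆.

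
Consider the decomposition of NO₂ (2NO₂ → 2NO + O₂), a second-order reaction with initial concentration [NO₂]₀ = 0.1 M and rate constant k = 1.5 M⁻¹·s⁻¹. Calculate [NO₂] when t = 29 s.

0.01869 M

Step 1: For a second-order reaction: 1/[NO₂] = 1/[NO₂]₀ + kt
Step 2: 1/[NO₂] = 1/0.1 + 1.5 × 29
Step 3: 1/[NO₂] = 10 + 43.5 = 53.5
Step 4: [NO₂] = 1/53.5 = 0.01869 M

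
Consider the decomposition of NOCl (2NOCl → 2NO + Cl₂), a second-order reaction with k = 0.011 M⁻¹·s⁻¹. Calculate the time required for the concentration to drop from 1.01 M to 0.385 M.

146.1 s

Step 1: For second-order: t = (1/[NOCl] - 1/[NOCl]₀)/k
Step 2: t = (1/0.385 - 1/1.01)/0.011
Step 3: t = (2.597 - 0.9901)/0.011
Step 4: t = 1.607/0.011 = 146.1 s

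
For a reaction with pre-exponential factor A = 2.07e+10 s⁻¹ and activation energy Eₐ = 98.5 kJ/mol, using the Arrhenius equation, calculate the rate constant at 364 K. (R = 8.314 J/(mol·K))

1.52e-04 s⁻¹

Step 1: Use the Arrhenius equation: k = A × exp(-Eₐ/RT)
Step 2: Convert Eₐ to J/mol: 98.5 kJ/mol = 98500 J/mol
Step 3: Calculate the exponent: -Eₐ/(RT) = -98500/(8.314 × 364) = -32.54804
Step 4: k = 2.07e+10 × exp(-32.54804)
Step 5: k = 2.07e+10 × 7.32092e-15 = 1.5154e-04 s⁻¹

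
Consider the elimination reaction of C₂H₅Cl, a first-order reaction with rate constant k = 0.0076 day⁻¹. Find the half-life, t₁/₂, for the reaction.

91.2 day

Step 1: For a first-order reaction, t₁/₂ = ln(2)/k
Step 2: t₁/₂ = ln(2)/0.0076
Step 3: t₁/₂ = 0.6931/0.0076 = 91.2 day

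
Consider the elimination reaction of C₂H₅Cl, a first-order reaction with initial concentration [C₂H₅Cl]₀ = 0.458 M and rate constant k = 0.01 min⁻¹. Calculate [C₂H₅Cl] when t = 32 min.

0.3326 M

Step 1: For a first-order reaction: [C₂H₅Cl] = [C₂H₅Cl]₀ × e^(-kt)
Step 2: [C₂H₅Cl] = 0.458 × e^(-0.01 × 32)
Step 3: [C₂H₅Cl] = 0.458 × e^(-0.32)
Step 4: [C₂H₅Cl] = 0.458 × 0.726149 = 0.3326 M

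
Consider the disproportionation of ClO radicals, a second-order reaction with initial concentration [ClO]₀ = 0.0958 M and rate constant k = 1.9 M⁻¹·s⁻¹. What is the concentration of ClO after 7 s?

0.04213 M

Step 1: For a second-order reaction: 1/[ClO] = 1/[ClO]₀ + kt
Step 2: 1/[ClO] = 1/0.0958 + 1.9 × 7
Step 3: 1/[ClO] = 10.44 + 13.3 = 23.74
Step 4: [ClO] = 1/23.74 = 0.04213 M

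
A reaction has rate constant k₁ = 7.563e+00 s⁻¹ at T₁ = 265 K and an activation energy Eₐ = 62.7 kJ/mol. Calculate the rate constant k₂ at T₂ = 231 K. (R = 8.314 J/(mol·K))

1.147e-01 s⁻¹

Step 1: Use the two-temperature Arrhenius form: ln(k₂/k₁) = -Eₐ/R × (1/T₂ - 1/T₁)
Step 2: Convert Eₐ to J/mol: 62.7 kJ/mol = 62700 J/mol
Step 3: 1/T₂ - 1/T₁ = 1/231 - 1/265 = 5.554194e-04 K⁻¹
Step 4: ln(k₂/k₁) = -62700/8.314 × 5.554194e-04 = -4.18869
Step 5: k₂ = k₁ × exp(-4.18869) = 7.563e+00 × 1.51661e-02 = 1.147e-01 s⁻¹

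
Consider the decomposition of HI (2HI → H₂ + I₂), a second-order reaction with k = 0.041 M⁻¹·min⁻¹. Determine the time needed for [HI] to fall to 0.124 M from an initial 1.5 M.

180.4 min

Step 1: For second-order: t = (1/[HI] - 1/[HI]₀)/k
Step 2: t = (1/0.124 - 1/1.5)/0.041
Step 3: t = (8.065 - 0.6667)/0.041
Step 4: t = 7.398/0.041 = 180.4 min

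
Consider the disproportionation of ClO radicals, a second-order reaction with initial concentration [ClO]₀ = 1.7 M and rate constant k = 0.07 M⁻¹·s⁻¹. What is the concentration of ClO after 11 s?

0.7362 M

Step 1: For a second-order reaction: 1/[ClO] = 1/[ClO]₀ + kt
Step 2: 1/[ClO] = 1/1.7 + 0.07 × 11
Step 3: 1/[ClO] = 0.5882 + 0.77 = 1.358
Step 4: [ClO] = 1/1.358 = 0.7362 M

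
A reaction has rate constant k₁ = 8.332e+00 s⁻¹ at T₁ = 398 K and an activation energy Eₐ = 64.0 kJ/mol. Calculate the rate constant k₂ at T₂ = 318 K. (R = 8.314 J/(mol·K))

6.421e-02 s⁻¹

Step 1: Use the two-temperature Arrhenius form: ln(k₂/k₁) = -Eₐ/R × (1/T₂ - 1/T₁)
Step 2: Convert Eₐ to J/mol: 64.0 kJ/mol = 64000 J/mol
Step 3: 1/T₂ - 1/T₁ = 1/318 - 1/398 = 6.320913e-04 K⁻¹
Step 4: ln(k₂/k₁) = -64000/8.314 × 6.320913e-04 = -4.86575
Step 5: k₂ = k₁ × exp(-4.86575) = 8.332e+00 × 7.70605e-03 = 6.421e-02 s⁻¹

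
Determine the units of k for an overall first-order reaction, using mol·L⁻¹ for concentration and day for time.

day⁻¹

Step 1: For overall order n, rate = k × (concentration)^n.
Step 2: Rate has units mol·L⁻¹·day⁻¹; concentration term has units (mol·L⁻¹)^1.
Step 3: k = rate / (concentration)^n, so units of k = (mol·L⁻¹)^(1-1)·day⁻¹ = day⁻¹.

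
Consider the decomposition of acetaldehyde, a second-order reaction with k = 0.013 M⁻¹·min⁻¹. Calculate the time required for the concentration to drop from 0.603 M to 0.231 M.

205.4 min

Step 1: For second-order: t = (1/[CH₃CHO] - 1/[CH₃CHO]₀)/k
Step 2: t = (1/0.231 - 1/0.603)/0.013
Step 3: t = (4.329 - 1.658)/0.013
Step 4: t = 2.671/0.013 = 205.4 min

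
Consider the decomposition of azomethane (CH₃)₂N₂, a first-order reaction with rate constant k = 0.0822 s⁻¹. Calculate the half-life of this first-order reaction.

8.432 s

Step 1: For a first-order reaction, t₁/₂ = ln(2)/k
Step 2: t₁/₂ = ln(2)/0.0822
Step 3: t₁/₂ = 0.6931/0.0822 = 8.432 s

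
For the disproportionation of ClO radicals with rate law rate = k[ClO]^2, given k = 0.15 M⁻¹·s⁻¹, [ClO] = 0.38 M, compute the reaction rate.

0.02166 M/s

Step 1: Identify the rate law: rate = k[ClO]^2
Step 2: Substitute values: rate = 0.15 × (0.38)^2
Step 3: Calculate: rate = 0.15 × 0.1444 = 0.02166 M/s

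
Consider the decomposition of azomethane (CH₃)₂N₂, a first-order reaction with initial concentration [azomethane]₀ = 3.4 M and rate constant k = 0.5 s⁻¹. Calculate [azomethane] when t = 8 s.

0.06227 M

Step 1: For a first-order reaction: [azomethane] = [azomethane]₀ × e^(-kt)
Step 2: [azomethane] = 3.4 × e^(-0.5 × 8)
Step 3: [azomethane] = 3.4 × e^(-4)
Step 4: [azomethane] = 3.4 × 0.0183156 = 0.06227 M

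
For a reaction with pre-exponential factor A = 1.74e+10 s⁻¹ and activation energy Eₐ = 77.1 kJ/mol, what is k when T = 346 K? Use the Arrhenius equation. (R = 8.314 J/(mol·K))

3.99e-02 s⁻¹

Step 1: Use the Arrhenius equation: k = A × exp(-Eₐ/RT)
Step 2: Convert Eₐ to J/mol: 77.1 kJ/mol = 77100 J/mol
Step 3: Calculate the exponent: -Eₐ/(RT) = -77100/(8.314 × 346) = -26.80207
Step 4: k = 1.74e+10 × exp(-26.80207)
Step 5: k = 1.74e+10 × 2.29091e-12 = 3.9862e-02 s⁻¹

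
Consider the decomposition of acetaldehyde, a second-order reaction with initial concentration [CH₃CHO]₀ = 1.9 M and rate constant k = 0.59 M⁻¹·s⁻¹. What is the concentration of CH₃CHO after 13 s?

0.122 M

Step 1: For a second-order reaction: 1/[CH₃CHO] = 1/[CH₃CHO]₀ + kt
Step 2: 1/[CH₃CHO] = 1/1.9 + 0.59 × 13
Step 3: 1/[CH₃CHO] = 0.5263 + 7.67 = 8.196
Step 4: [CH₃CHO] = 1/8.196 = 0.122 M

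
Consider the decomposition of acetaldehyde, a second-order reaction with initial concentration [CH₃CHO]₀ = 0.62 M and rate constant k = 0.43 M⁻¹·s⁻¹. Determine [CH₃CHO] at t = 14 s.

0.131 M

Step 1: For a second-order reaction: 1/[CH₃CHO] = 1/[CH₃CHO]₀ + kt
Step 2: 1/[CH₃CHO] = 1/0.62 + 0.43 × 14
Step 3: 1/[CH₃CHO] = 1.613 + 6.02 = 7.633
Step 4: [CH₃CHO] = 1/7.633 = 0.131 M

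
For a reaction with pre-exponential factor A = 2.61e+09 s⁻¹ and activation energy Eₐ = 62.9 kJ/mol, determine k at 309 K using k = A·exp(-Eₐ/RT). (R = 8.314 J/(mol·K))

6.07e-02 s⁻¹

Step 1: Use the Arrhenius equation: k = A × exp(-Eₐ/RT)
Step 2: Convert Eₐ to J/mol: 62.9 kJ/mol = 62900 J/mol
Step 3: Calculate the exponent: -Eₐ/(RT) = -62900/(8.314 × 309) = -24.48399
Step 4: k = 2.61e+09 × exp(-24.48399)
Step 5: k = 2.61e+09 × 2.32669e-11 = 6.0727e-02 s⁻¹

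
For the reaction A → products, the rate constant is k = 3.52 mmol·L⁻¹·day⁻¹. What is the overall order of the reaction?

zeroth order (0)

Step 1: The units of k for an nth-order reaction are (concentration)^(1-n)·(time)⁻¹.
Step 2: Here k has units mmol·L⁻¹·day⁻¹, so the concentration exponent is 1.
Step 3: 1 - n = 1 ⇒ n = 0. The reaction is zeroth order.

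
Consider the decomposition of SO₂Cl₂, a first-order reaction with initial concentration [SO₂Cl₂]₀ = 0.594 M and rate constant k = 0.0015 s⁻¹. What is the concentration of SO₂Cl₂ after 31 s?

0.567 M

Step 1: For a first-order reaction: [SO₂Cl₂] = [SO₂Cl₂]₀ × e^(-kt)
Step 2: [SO₂Cl₂] = 0.594 × e^(-0.0015 × 31)
Step 3: [SO₂Cl₂] = 0.594 × e^(-0.0465)
Step 4: [SO₂Cl₂] = 0.594 × 0.954565 = 0.567 M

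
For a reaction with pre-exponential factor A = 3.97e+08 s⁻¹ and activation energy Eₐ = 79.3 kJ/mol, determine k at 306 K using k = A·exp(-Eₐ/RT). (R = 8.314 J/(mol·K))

1.15e-05 s⁻¹

Step 1: Use the Arrhenius equation: k = A × exp(-Eₐ/RT)
Step 2: Convert Eₐ to J/mol: 79.3 kJ/mol = 79300 J/mol
Step 3: Calculate the exponent: -Eₐ/(RT) = -79300/(8.314 × 306) = -31.17035
Step 4: k = 3.97e+08 × exp(-31.17035)
Step 5: k = 3.97e+08 × 2.90328e-14 = 1.1526e-05 s⁻¹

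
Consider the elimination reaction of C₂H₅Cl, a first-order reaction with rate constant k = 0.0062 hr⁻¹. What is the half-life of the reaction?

111.8 hr

Step 1: For a first-order reaction, t₁/₂ = ln(2)/k
Step 2: t₁/₂ = ln(2)/0.0062
Step 3: t₁/₂ = 0.6931/0.0062 = 111.8 hr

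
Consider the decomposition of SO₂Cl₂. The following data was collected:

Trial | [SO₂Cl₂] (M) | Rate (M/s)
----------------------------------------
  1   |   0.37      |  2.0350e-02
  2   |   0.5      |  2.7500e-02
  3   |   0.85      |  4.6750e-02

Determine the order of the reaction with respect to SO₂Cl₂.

first order (1)

Step 1: Compare trials to find order n where rate₂/rate₁ = ([SO₂Cl₂]₂/[SO₂Cl₂]₁)^n
Step 2: rate₂/rate₁ = 2.7500e-02/2.0350e-02 = 1.351
Step 3: [SO₂Cl₂]₂/[SO₂Cl₂]₁ = 0.5/0.37 = 1.351
Step 4: n = ln(1.351)/ln(1.351) = 1.00 ≈ 1
Step 5: The reaction is first order in SO₂Cl₂.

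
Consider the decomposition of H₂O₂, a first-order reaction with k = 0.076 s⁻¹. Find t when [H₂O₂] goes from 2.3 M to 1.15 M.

9.12 s

Step 1: For first-order: t = ln([H₂O₂]₀/[H₂O₂])/k
Step 2: t = ln(2.3/1.15)/0.076
Step 3: t = ln(2)/0.076
Step 4: t = 0.6931/0.076 = 9.12 s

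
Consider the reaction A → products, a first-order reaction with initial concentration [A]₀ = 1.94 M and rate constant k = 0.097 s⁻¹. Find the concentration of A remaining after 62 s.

0.004742 M

Step 1: For a first-order reaction: [A] = [A]₀ × e^(-kt)
Step 2: [A] = 1.94 × e^(-0.097 × 62)
Step 3: [A] = 1.94 × e^(-6.014)
Step 4: [A] = 1.94 × 0.00244429 = 0.004742 M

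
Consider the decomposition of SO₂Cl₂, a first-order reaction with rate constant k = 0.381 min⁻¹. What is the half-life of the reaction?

1.819 min

Step 1: For a first-order reaction, t₁/₂ = ln(2)/k
Step 2: t₁/₂ = ln(2)/0.381
Step 3: t₁/₂ = 0.6931/0.381 = 1.819 min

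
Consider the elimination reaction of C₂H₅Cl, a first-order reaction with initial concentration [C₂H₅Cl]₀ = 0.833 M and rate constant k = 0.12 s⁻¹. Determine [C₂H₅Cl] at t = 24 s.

0.04676 M

Step 1: For a first-order reaction: [C₂H₅Cl] = [C₂H₅Cl]₀ × e^(-kt)
Step 2: [C₂H₅Cl] = 0.833 × e^(-0.12 × 24)
Step 3: [C₂H₅Cl] = 0.833 × e^(-2.88)
Step 4: [C₂H₅Cl] = 0.833 × 0.0561348 = 0.04676 M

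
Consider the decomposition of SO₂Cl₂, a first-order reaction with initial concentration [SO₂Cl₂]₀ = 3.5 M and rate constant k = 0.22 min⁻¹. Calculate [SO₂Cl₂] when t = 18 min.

0.06672 M

Step 1: For a first-order reaction: [SO₂Cl₂] = [SO₂Cl₂]₀ × e^(-kt)
Step 2: [SO₂Cl₂] = 3.5 × e^(-0.22 × 18)
Step 3: [SO₂Cl₂] = 3.5 × e^(-3.96)
Step 4: [SO₂Cl₂] = 3.5 × 0.0190631 = 0.06672 M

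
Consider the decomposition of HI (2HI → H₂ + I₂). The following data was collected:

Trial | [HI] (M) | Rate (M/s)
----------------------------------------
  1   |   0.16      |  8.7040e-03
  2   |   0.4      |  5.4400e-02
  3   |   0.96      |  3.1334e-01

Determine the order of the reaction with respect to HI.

second order (2)

Step 1: Compare trials to find order n where rate₂/rate₁ = ([HI]₂/[HI]₁)^n
Step 2: rate₂/rate₁ = 5.4400e-02/8.7040e-03 = 6.25
Step 3: [HI]₂/[HI]₁ = 0.4/0.16 = 2.5
Step 4: n = ln(6.25)/ln(2.5) = 2.00 ≈ 2
Step 5: The reaction is second order in HI.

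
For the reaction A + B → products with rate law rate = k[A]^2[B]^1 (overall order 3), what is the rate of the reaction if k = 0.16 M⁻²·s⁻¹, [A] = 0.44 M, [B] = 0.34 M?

0.01053 M/s

Step 1: The rate law is rate = k[A]^2[B]^1, overall order = 2+1 = 3
Step 2: Substitute values: rate = 0.16 × (0.44)^2 × (0.34)^1
Step 3: rate = 0.16 × 0.1936 × 0.34 = 0.0105318 M/s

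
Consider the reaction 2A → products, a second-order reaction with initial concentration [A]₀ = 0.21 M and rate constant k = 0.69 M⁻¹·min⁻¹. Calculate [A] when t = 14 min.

0.06934 M

Step 1: For a second-order reaction: 1/[A] = 1/[A]₀ + kt
Step 2: 1/[A] = 1/0.21 + 0.69 × 14
Step 3: 1/[A] = 4.762 + 9.66 = 14.42
Step 4: [A] = 1/14.42 = 0.06934 M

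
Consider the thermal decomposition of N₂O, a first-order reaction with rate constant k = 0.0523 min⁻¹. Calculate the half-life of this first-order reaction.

13.25 min

Step 1: For a first-order reaction, t₁/₂ = ln(2)/k
Step 2: t₁/₂ = ln(2)/0.0523
Step 3: t₁/₂ = 0.6931/0.0523 = 13.25 min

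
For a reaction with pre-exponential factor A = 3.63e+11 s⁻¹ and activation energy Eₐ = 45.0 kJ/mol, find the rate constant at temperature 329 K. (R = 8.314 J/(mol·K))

2.60e+04 s⁻¹

Step 1: Use the Arrhenius equation: k = A × exp(-Eₐ/RT)
Step 2: Convert Eₐ to J/mol: 45.0 kJ/mol = 45000 J/mol
Step 3: Calculate the exponent: -Eₐ/(RT) = -45000/(8.314 × 329) = -16.45154
Step 4: k = 3.63e+11 × exp(-16.45154)
Step 5: k = 3.63e+11 × 7.16452e-08 = 2.6007e+04 s⁻¹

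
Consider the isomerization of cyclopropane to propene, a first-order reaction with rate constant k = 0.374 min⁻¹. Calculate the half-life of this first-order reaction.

1.853 min

Step 1: For a first-order reaction, t₁/₂ = ln(2)/k
Step 2: t₁/₂ = ln(2)/0.374
Step 3: t₁/₂ = 0.6931/0.374 = 1.853 min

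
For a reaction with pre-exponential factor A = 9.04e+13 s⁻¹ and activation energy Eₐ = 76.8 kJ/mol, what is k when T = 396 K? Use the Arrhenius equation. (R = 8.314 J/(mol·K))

6.69e+03 s⁻¹

Step 1: Use the Arrhenius equation: k = A × exp(-Eₐ/RT)
Step 2: Convert Eₐ to J/mol: 76.8 kJ/mol = 76800 J/mol
Step 3: Calculate the exponent: -Eₐ/(RT) = -76800/(8.314 × 396) = -23.32685
Step 4: k = 9.04e+13 × exp(-23.32685)
Step 5: k = 9.04e+13 × 7.40078e-11 = 6.6903e+03 s⁻¹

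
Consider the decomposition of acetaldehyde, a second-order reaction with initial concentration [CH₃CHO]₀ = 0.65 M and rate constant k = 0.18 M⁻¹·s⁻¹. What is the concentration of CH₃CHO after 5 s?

0.4101 M

Step 1: For a second-order reaction: 1/[CH₃CHO] = 1/[CH₃CHO]₀ + kt
Step 2: 1/[CH₃CHO] = 1/0.65 + 0.18 × 5
Step 3: 1/[CH₃CHO] = 1.538 + 0.9 = 2.438
Step 4: [CH₃CHO] = 1/2.438 = 0.4101 M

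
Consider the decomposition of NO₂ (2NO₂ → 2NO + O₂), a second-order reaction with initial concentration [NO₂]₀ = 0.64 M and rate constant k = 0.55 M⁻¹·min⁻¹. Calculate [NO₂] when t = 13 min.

0.1148 M

Step 1: For a second-order reaction: 1/[NO₂] = 1/[NO₂]₀ + kt
Step 2: 1/[NO₂] = 1/0.64 + 0.55 × 13
Step 3: 1/[NO₂] = 1.562 + 7.15 = 8.713
Step 4: [NO₂] = 1/8.713 = 0.1148 M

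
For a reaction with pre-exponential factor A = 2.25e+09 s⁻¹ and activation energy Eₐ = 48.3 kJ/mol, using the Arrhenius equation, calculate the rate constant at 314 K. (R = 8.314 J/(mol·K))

2.08e+01 s⁻¹

Step 1: Use the Arrhenius equation: k = A × exp(-Eₐ/RT)
Step 2: Convert Eₐ to J/mol: 48.3 kJ/mol = 48300 J/mol
Step 3: Calculate the exponent: -Eₐ/(RT) = -48300/(8.314 × 314) = -18.50152
Step 4: k = 2.25e+09 × exp(-18.50152)
Step 5: k = 2.25e+09 × 9.22342e-09 = 2.0753e+01 s⁻¹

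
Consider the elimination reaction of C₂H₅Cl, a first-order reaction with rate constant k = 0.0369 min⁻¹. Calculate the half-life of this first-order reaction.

18.78 min

Step 1: For a first-order reaction, t₁/₂ = ln(2)/k
Step 2: t₁/₂ = ln(2)/0.0369
Step 3: t₁/₂ = 0.6931/0.0369 = 18.78 min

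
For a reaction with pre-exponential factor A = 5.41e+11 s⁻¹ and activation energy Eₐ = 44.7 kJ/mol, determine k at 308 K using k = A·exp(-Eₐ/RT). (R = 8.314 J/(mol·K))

1.42e+04 s⁻¹

Step 1: Use the Arrhenius equation: k = A × exp(-Eₐ/RT)
Step 2: Convert Eₐ to J/mol: 44.7 kJ/mol = 44700 J/mol
Step 3: Calculate the exponent: -Eₐ/(RT) = -44700/(8.314 × 308) = -17.45608
Step 4: k = 5.41e+11 × exp(-17.45608)
Step 5: k = 5.41e+11 × 2.62374e-08 = 1.4194e+04 s⁻¹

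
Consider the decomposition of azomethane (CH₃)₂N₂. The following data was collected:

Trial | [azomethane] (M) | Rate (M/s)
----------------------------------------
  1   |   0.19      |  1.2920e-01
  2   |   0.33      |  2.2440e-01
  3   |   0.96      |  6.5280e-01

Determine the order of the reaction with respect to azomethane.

first order (1)

Step 1: Compare trials to find order n where rate₂/rate₁ = ([azomethane]₂/[azomethane]₁)^n
Step 2: rate₂/rate₁ = 2.2440e-01/1.2920e-01 = 1.737
Step 3: [azomethane]₂/[azomethane]₁ = 0.33/0.19 = 1.737
Step 4: n = ln(1.737)/ln(1.737) = 1.00 ≈ 1
Step 5: The reaction is first order in azomethane.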